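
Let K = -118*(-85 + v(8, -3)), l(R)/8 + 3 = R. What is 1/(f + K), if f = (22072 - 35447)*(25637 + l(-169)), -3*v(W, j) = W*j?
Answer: -1/324481789 ≈ -3.0818e-9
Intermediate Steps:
l(R) = -24 + 8*R
v(W, j) = -W*j/3
K = 9086 (K = -118*(-85 - ⅓*8*(-3)) = -118*(-85 + 8) = -118*(-77) = 9086)
f = -324490875 (f = (22072 - 35447)*(25637 + (-24 + 8*(-169))) = -13375*(25637 + (-24 - 1352)) = -13375*(25637 - 1376) = -13375*24261 = -324490875)
1/(f + K) = 1/(-324490875 + 9086) = 1/(-324481789) = -1/324481789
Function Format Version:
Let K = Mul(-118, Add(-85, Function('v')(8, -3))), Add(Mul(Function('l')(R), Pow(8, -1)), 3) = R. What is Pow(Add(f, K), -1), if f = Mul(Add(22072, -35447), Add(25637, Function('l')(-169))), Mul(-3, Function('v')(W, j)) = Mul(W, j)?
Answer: Rational(-1, 324481789) ≈ -3.0818e-9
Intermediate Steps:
Function('l')(R) = Add(-24, Mul(8, R))
Function('v')(W, j) = Mul(Rational(-1, 3), W, j) (Function('v')(W, j) = Mul(Rational(-1, 3), Mul(W, j)) = Mul(Rational(-1, 3), W, j))
K = 9086 (K = Mul(-118, Add(-85, Mul(Rational(-1, 3), 8, -3))) = Mul(-118, Add(-85, 8)) = Mul(-118, -77) = 9086)
f = -324490875 (f = Mul(Add(22072, -35447), Add(25637, Add(-24, Mul(8, -169)))) = Mul(-13375, Add(25637, Add(-24, -1352))) = Mul(-13375, Add(25637, -1376)) = Mul(-13375, 24261) = -324490875)
Pow(Add(f, K), -1) = Pow(Add(-324490875, 9086), -1) = Pow(-324481789, -1) = Rational(-1, 324481789)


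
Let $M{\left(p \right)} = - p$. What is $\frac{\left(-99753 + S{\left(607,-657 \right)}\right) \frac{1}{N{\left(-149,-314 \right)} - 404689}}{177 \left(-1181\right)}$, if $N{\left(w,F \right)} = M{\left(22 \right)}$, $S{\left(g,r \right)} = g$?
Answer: $- \frac{99146}{84599573307} \approx -1.1719 \cdot 10^{-6}$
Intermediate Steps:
$N{\left(w,F \right)} = -22$ ($N{\left(w,F \right)} = \left(-1\right) 22 = -22$)
$\frac{\left(-99753 + S{\left(607,-657 \right)}\right) \frac{1}{N{\left(-149,-314 \right)} - 404689}}{177 \left(-1181\right)} = \frac{\left(-99753 + 607\right) \frac{1}{-22 - 404689}}{177 \left(-1181\right)} = \frac{\left(-99146\right) \frac{1}{-404711}}{-209037} = \left(-99146\right) \left(- \frac{1}{404711}\right) \left(- \frac{1}{209037}\right) = \frac{99146}{404711} \left(- \frac{1}{209037}\right) = - \frac{99146}{84599573307}$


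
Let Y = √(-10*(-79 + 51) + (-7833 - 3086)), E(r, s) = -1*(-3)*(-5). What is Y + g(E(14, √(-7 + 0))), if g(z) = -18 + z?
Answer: -33 + I*√10639 ≈ -33.0 + 103.15*I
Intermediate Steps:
E(r, s) = -15 (E(r, s) = 3*(-5) = -15)
Y = I*√10639 (Y = √(-10*(-28) - 10919) = √(280 - 10919) = √(-10639) = I*√10639 ≈ 103.15*I)
Y + g(E(14, √(-7 + 0))) = I*√10639 + (-18 - 15) = I*√10639 - 33 = -33 + I*√10639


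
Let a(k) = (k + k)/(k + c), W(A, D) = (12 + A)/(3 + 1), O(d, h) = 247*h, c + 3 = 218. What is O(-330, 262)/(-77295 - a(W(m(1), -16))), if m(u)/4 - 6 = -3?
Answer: -14301794/17082207 ≈ -0.83723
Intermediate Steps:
c = 215 (c = -3 + 218 = 215)
m(u) = 12 (m(u) = 24 + 4*(-3) = 24 - 12 = 12)
W(A, D) = 3 + A/4 (W(A, D) = (12 + A)/4 = (12 + A)*(¼) = 3 + A/4)
a(k) = 2*k/(215 + k) (a(k) = (k + k)/(k + 215) = (2*k)/(215 + k) = 2*k/(215 + k))
O(-330, 262)/(-77295 - a(W(m(1), -16))) = (247*262)/(-77295 - 2*(3 + (¼)*12)/(215 + (3 + (¼)*12))) = 64714/(-77295 - 2*(3 + 3)/(215 + (3 + 3))) = 64714/(-77295 - 2*6/(215 + 6)) = 64714/(-77295 - 2*6/221) = 64714/(-77295 - 1*12/221) = 64714/(-77295 - 12/221) = 64714/(-17082207/221) = 64714*(-221/17082207) = -14301794/17082207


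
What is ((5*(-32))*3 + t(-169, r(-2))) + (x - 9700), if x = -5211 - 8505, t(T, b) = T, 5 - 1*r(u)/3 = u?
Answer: -24065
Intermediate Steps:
r(u) = 15 - 3*u
x = -13716
((5*(-32))*3 + t(-169, r(-2))) + (x - 9700) = ((5*(-32))*3 - 169) + (-13716 - 9700) = (-160*3 - 169) - 23416 = (-480 - 169) - 23416 = -649 - 23416 = -24065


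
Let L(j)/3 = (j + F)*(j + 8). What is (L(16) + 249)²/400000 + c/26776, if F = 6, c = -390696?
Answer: -8289251517/1338800000 ≈ -6.1916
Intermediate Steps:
L(j) = 3*(6 + j)*(8 + j) (L(j) = 3*((j + 6)*(j + 8)) = 3*((6 + j)*(8 + j)) = 3*(6 + j)*(8 + j))
(L(16) + 249)²/400000 + c/26776 = ((144 + 3*16² + 42*16) + 249)²/400000 - 390696/26776 = ((144 + 3*256 + 672) + 249)²*(1/400000) - 390696*1/26776 = ((144 + 768 + 672) + 249)²*(1/400000) - 48837/3347 = (1584 + 249)²*(1/400000) - 48837/3347 = 1833²*(1/400000) - 48837/3347 = 3359889*(1/400000) - 48837/3347 = 3359889/400000 - 48837/3347 = -8289251517/1338800000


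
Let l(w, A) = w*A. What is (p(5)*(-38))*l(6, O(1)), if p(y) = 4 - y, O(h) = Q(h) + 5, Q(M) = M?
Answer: 1368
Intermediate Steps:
O(h) = 5 + h (O(h) = h + 5 = 5 + h)
l(w, A) = A*w
(p(5)*(-38))*l(6, O(1)) = ((4 - 1*5)*(-38))*((5 + 1)*6) = ((4 - 5)*(-38))*(6*6) = -1*(-38)*36 = 38*36 = 1368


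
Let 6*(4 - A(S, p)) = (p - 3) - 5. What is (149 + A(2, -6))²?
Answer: 217156/9 ≈ 24128.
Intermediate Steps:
A(S, p) = 16/3 - p/6 (A(S, p) = 4 - ((p - 3) - 5)/6 = 4 - ((-3 + p) - 5)/6 = 4 - (-8 + p)/6 = 4 + (4/3 - p/6) = 16/3 - p/6)
(149 + A(2, -6))² = (149 + (16/3 - ⅙*(-6)))² = (149 + (16/3 + 1))² = (149 + 19/3)² = (466/3)² = 217156/9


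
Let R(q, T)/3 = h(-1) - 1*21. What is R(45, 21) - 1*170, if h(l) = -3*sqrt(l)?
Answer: -233 - 9*I ≈ -233.0 - 9.0*I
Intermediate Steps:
R(q, T) = -63 - 9*I (R(q, T) = 3*(-3*I - 1*21) = 3*(-3*I - 21) = 3*(-21 - 3*I) = -63 - 9*I)
R(45, 21) - 1*170 = (-63 - 9*I) - 1*170 = (-63 - 9*I) - 170 = -233 - 9*I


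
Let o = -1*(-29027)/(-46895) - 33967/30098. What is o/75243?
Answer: -822179037/35400469852510 ≈ -2.3225e-5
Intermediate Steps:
o = -2466537111/1411445710 (o = 29027*(-1/46895) - 33967*1/30098 = -29027/46895 - 33967/30098 = -2466537111/1411445710 ≈ -1.7475)
o/75243 = -2466537111/1411445710/75243 = -2466537111/1411445710*1/75243 = -822179037/35400469852510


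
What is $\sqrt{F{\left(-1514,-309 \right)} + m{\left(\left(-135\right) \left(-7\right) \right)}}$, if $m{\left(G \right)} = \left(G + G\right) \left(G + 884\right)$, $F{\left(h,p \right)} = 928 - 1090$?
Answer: $6 \sqrt{96018} \approx 1859.2$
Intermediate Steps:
$F{\left(h,p \right)} = -162$
$m{\left(G \right)} = 2 G \left(884 + G\right)$
$\sqrt{F{\left(-1514,-309 \right)} + m{\left(\left(-135\right) \left(-7\right) \right)}} = \sqrt{-162 + 2 \left(\left(-135\right) \left(-7\right)\right) \left(884 - -945\right)} = \sqrt{-162 + 2 \cdot 945 \left(884 + 945\right)} = \sqrt{-162 + 2 \cdot 945 \cdot 1829} = \sqrt{-162 + 3456810} = \sqrt{3456648} = 6 \sqrt{96018}$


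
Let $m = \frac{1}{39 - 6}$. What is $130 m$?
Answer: $\frac{130}{33} \approx 3.9394$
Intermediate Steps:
$m = \frac{1}{33} \approx 0.030303$
$130 m = 130 \cdot \frac{1}{33} = \frac{130}{33}$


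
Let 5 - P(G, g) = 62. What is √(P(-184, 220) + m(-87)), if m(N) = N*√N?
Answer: √(-57 - 87*I*√87) ≈ 19.448 - 20.862*I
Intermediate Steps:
m(N) = N^(3/2)
P(G, g) = -57 (P(G, g) = 5 - 1*62 = 5 - 62 = -57)
√(P(-184, 220) + m(-87)) = √(-57 + (-87)^(3/2)) = √(-57 - 87*I*√87)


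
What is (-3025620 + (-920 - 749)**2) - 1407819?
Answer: -1647878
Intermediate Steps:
(-3025620 + (-920 - 749)**2) - 1407819 = (-3025620 + (-1669)**2) - 1407819 = (-3025620 + 2785561) - 1407819 = -240059 - 1407819 = -1647878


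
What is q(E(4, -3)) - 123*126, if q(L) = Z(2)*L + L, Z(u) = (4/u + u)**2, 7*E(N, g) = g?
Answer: -108537/7 ≈ -15505.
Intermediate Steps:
E(N, g) = g/7
Z(u) = (u + 4/u)**2
q(L) = 17*L (q(L) = ((4 + 2**2)**2/2**2)*L + L = ((4 + 4)**2/4)*L + L = ((1/4)*8**2)*L + L = ((1/4)*64)*L + L = 16*L + L = 17*L)
q(E(4, -3)) - 123*126 = 17*((1/7)*(-3)) - 123*126 = 17*(-3/7) - 15498 = -51/7 - 15498 = -108537/7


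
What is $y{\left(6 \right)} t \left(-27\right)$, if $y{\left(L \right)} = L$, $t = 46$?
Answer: $-7452$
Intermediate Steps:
$y{\left(6 \right)} t \left(-27\right) = 6 \cdot 46 \left(-27\right) = 276 \left(-27\right) = -7452$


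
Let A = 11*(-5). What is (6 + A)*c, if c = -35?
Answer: 1715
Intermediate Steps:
A = -55
(6 + A)*c = (6 - 55)*(-35) = -49*(-35) = 1715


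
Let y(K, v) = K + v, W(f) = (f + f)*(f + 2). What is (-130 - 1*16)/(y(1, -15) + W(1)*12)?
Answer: -73/29 ≈ -2.5172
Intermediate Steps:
W(f) = 2*f*(2 + f) (W(f) = (2*f)*(2 + f) = 2*f*(2 + f))
(-130 - 1*16)/(y(1, -15) + W(1)*12) = (-130 - 1*16)/((1 - 15) + (2*1*(2 + 1))*12) = (-130 - 16)/(-14 + (2*1*3)*12) = -146/(-14 + 6*12) = -146/(-14 + 72) = -146/58 = -146*1/58 = -73/29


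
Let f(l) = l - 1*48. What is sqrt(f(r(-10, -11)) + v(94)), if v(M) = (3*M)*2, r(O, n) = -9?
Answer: 13*sqrt(3) ≈ 22.517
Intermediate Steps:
v(M) = 6*M
f(l) = -48 + l (f(l) = l - 48 = -48 + l)
sqrt(f(r(-10, -11)) + v(94)) = sqrt((-48 - 9) + 6*94) = sqrt(-57 + 564) = sqrt(507) = 13*sqrt(3)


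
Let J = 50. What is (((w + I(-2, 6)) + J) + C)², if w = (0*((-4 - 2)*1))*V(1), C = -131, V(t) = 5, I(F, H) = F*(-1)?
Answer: 6241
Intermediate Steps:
I(F, H) = -F
w = 0 (w = (0*((-4 - 2)*1))*5 = (0*(-6*1))*5 = (0*(-6))*5 = 0*5 = 0)
(((w + I(-2, 6)) + J) + C)² = (((0 - 1*(-2)) + 50) - 131)² = (((0 + 2) + 50) - 131)² = ((2 + 50) - 131)² = (52 - 131)² = (-79)² = 6241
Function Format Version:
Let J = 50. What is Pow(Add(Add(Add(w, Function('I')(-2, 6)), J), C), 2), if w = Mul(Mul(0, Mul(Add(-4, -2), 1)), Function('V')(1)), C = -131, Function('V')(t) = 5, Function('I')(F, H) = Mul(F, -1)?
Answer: 6241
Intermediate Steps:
Function('I')(F, H) = Mul(-1, F)
w = 0 (w = Mul(Mul(0, Mul(Add(-4, -2), 1)), 5) = Mul(Mul(0, Mul(-6, 1)), 5) = Mul(Mul(0, -6), 5) = Mul(0, 5) = 0)
Pow(Add(Add(Add(w, Function('I')(-2, 6)), J), C), 2) = Pow(Add(Add(Add(0, Mul(-1, -2)), 50), -131), 2) = Pow(Add(Add(Add(0, 2), 50), -131), 2) = Pow(Add(Add(2, 50), -131), 2) = Pow(Add(52, -131), 2) = Pow(-79, 2) = 6241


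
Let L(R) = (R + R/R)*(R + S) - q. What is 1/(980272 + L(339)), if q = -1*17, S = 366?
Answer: 1/1219989 ≈ 8.1968e-7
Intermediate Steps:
q = -17
L(R) = 17 + (1 + R)*(366 + R) (L(R) = (R + R/R)*(R + 366) - 1*(-17) = (R + 1)*(366 + R) + 17 = (1 + R)*(366 + R) + 17 = 17 + (1 + R)*(366 + R))
1/(980272 + L(339)) = 1/(980272 + (383 + 339² + 367*339)) = 1/(980272 + (383 + 114921 + 124413)) = 1/(980272 + 239717) = 1/1219989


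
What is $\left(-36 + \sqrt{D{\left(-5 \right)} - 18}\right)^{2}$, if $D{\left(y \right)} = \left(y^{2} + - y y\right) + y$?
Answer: $\left(36 - i \sqrt{23}\right)^{2} \approx 1273.0 - 345.3 i$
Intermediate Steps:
$D{\left(y \right)} = y$ ($D{\left(y \right)} = \left(y^{2} - y^{2}\right) + y = 0 + y = y$)
$\left(-36 + \sqrt{D{\left(-5 \right)} - 18}\right)^{2} = \left(-36 + \sqrt{-5 - 18}\right)^{2} = \left(-36 + \sqrt{-23}\right)^{2} = \left(-36 + i \sqrt{23}\right)^{2}$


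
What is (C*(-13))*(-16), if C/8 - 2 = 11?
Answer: 21632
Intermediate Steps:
C = 104 (C = 16 + 8*11 = 16 + 88 = 104)
(C*(-13))*(-16) = (104*(-13))*(-16) = -1352*(-16) = 21632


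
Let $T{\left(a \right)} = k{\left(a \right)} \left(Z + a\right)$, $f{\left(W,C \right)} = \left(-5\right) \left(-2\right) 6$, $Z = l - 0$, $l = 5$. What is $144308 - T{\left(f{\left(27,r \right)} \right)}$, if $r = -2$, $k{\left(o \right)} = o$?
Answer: $140408$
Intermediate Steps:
$Z = 5$ ($Z = 5 - 0 = 5 + 0 = 5$)
$f{\left(W,C \right)} = 60$ ($f{\left(W,C \right)} = 10 \cdot 6 = 60$)
$T{\left(a \right)} = a \left(5 + a\right)$
$144308 - T{\left(f{\left(27,r \right)} \right)} = 144308 - 60 \left(5 + 60\right) = 144308 - 60 \cdot 65 = 144308 - 3900 = 140408$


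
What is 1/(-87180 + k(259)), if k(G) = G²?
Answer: -1/20099 ≈ -4.9754e-5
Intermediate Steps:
1/(-87180 + k(259)) = 1/(-87180 + 259²) = 1/(-87180 + 67081) = 1/(-20099) = -1/20099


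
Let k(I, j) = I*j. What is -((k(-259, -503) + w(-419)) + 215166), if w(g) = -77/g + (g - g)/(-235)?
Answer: -144740694/419 ≈ -3.4544e+5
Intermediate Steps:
w(g) = -77/g (w(g) = -77/g + 0*(-1/235) = -77/g + 0 = -77/g)
-((k(-259, -503) + w(-419)) + 215166) = -((-259*(-503) - 77/(-419)) + 215166) = -((130277 - 77*(-1/419)) + 215166) = -((130277 + 77/419) + 215166) = -(54586140/419 + 215166) = -1*144740694/419 = -144740694/419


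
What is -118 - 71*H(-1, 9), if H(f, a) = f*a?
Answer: 521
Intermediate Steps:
H(f, a) = a*f
-118 - 71*H(-1, 9) = -118 - 639*(-1) = -118 - 71*(-9) = -118 + 639 = 521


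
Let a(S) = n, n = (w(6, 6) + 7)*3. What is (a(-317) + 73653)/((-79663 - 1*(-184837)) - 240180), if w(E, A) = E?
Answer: -12282/22501 ≈ -0.54584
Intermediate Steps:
n = 39 (n = (6 + 7)*3 = 13*3 = 39)
a(S) = 39
(a(-317) + 73653)/((-79663 - 1*(-184837)) - 240180) = (39 + 73653)/((-79663 - 1*(-184837)) - 240180) = 73692/((-79663 + 184837) - 240180) = 73692/(105174 - 240180) = 73692/(-135006) = 73692*(-1/135006) = -12282/22501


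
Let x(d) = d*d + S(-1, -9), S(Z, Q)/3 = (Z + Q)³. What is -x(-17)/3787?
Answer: 2711/3787 ≈ 0.71587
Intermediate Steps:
S(Z, Q) = 3*(Q + Z)³ (S(Z, Q) = 3*(Z + Q)³ = 3*(Q + Z)³)
x(d) = -3000 + d² (x(d) = d*d + 3*(-9 - 1)³ = d² + 3*(-10)³ = d² + 3*(-1000) = d² - 3000 = -3000 + d²)
-x(-17)/3787 = -(-3000 + (-17)²)/3787 = -(-3000 + 289)*(1/3787) = -1*(-2711)*(1/3787) = 2711*(1/3787) = 2711/3787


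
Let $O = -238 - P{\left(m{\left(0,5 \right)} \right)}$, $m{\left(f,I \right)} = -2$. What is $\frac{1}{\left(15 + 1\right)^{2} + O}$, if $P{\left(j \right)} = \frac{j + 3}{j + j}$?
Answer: $\frac{4}{73} \approx 0.054795$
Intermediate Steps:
$P{\left(j \right)} = \frac{3 + j}{2 j}$
$O = - \frac{951}{4}$ ($O = -238 - \frac{3 - 2}{2 \left(-2\right)} = -238 - \frac{1}{2} \left(- \frac{1}{2}\right) 1 = -238 - - \frac{1}{4} = -238 + \frac{1}{4} = - \frac{951}{4} \approx -237.75$)
$\frac{1}{\left(15 + 1\right)^{2} + O} = \frac{1}{\left(15 + 1\right)^{2} - \frac{951}{4}} = \frac{1}{16^{2} - \frac{951}{4}} = \frac{1}{256 - \frac{951}{4}} = \frac{1}{\frac{73}{4}} = \frac{4}{73}$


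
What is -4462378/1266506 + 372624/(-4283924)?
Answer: -2448552342877/678201931193 ≈ -3.6104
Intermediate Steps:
-4462378/1266506 + 372624/(-4283924) = -4462378*1/1266506 + 372624*(-1/4283924) = -2231189/633253 - 93156/1070981 = -2448552342877/678201931193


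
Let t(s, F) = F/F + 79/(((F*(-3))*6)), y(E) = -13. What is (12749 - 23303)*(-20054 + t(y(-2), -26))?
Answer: 16507731275/78 ≈ 2.1164e+8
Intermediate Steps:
t(s, F) = 1 - 79/(18*F) (t(s, F) = 1 + 79/((-3*F*6)) = 1 + 79/((-18*F)) = 1 + 79*(-1/(18*F)) = 1 - 79/(18*F))
(12749 - 23303)*(-20054 + t(y(-2), -26)) = (12749 - 23303)*(-20054 + (-79/18 - 26)/(-26)) = -10554*(-20054 - 1/26*(-547/18)) = -10554*(-20054 + 547/468) = -10554*(-9384725/468) = 16507731275/78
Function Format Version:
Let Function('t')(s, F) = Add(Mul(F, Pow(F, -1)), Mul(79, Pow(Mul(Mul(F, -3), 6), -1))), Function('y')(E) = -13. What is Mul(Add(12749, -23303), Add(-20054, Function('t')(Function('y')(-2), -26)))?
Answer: Rational(16507731275, 78) ≈ 2.1164e+8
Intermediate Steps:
Function('t')(s, F) = Add(1, Mul(Rational(-79, 18), Pow(F, -1))) (Function('t')(s, F) = Add(1, Mul(79, Pow(Mul(Mul(-3, F), 6), -1))) = Add(1, Mul(79, Pow(Mul(-18, F), -1))) = Add(1, Mul(79, Mul(Rational(-1, 18), Pow(F, -1)))) = Add(1, Mul(Rational(-79, 18), Pow(F, -1))))
Mul(Add(12749, -23303), Add(-20054, Function('t')(Function('y')(-2), -26))) = Mul(Add(12749, -23303), Add(-20054, Mul(Pow(-26, -1), Add(Rational(-79, 18), -26)))) = Mul(-10554, Add(-20054, Mul(Rational(-1, 26), Rational(-547, 18)))) = Mul(-10554, Add(-20054, Rational(547, 468))) = Mul(-10554, Rational(-9384725, 468)) = Rational(16507731275, 78)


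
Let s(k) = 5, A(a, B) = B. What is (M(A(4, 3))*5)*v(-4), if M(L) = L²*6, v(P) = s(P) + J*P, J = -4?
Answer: 5670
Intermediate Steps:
v(P) = 5 - 4*P
M(L) = 6*L²
(M(A(4, 3))*5)*v(-4) = ((6*3²)*5)*(5 - 4*(-4)) = ((6*9)*5)*(5 + 16) = (54*5)*21 = 270*21 = 5670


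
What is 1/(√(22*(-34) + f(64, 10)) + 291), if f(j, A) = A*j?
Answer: 97/28263 - 2*I*√3/28263 ≈ 0.0034321 - 0.00012257*I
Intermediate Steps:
1/(√(22*(-34) + f(64, 10)) + 291) = 1/(√(22*(-34) + 10*64) + 291) = 1/(√(-748 + 640) + 291) = 1/(√(-108) + 291) = 1/(6*I*√3 + 291) = 1/(291 + 6*I*√3)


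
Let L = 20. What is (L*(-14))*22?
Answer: -6160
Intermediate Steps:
(L*(-14))*22 = (20*(-14))*22 = -280*22 = -6160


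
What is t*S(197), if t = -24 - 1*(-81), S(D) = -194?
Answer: -11058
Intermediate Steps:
t = 57 (t = -24 + 81 = 57)
t*S(197) = 57*(-194) = -11058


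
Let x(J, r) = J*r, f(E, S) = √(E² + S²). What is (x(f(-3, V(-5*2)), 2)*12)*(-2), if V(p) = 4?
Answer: -240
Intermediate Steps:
(x(f(-3, V(-5*2)), 2)*12)*(-2) = ((√((-3)² + 4²)*2)*12)*(-2) = ((√(9 + 16)*2)*12)*(-2) = ((√25*2)*12)*(-2) = ((5*2)*12)*(-2) = (10*12)*(-2) = 120*(-2) = -240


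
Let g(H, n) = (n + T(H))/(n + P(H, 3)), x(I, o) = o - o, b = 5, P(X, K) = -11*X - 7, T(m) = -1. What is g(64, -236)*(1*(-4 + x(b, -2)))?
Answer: -948/947 ≈ -1.0011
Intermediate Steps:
P(X, K) = -7 - 11*X
x(I, o) = 0
g(H, n) = (-1 + n)/(-7 + n - 11*H) (g(H, n) = (n - 1)/(n + (-7 - 11*H)) = (-1 + n)/(-7 + n - 11*H))
g(64, -236)*(1*(-4 + x(b, -2))) = ((1 - 1*(-236))/(7 - 1*(-236) + 11*64))*(1*(-4 + 0)) = ((1 + 236)/(7 + 236 + 704))*(1*(-4)) = (237/947)*(-4) = -948/947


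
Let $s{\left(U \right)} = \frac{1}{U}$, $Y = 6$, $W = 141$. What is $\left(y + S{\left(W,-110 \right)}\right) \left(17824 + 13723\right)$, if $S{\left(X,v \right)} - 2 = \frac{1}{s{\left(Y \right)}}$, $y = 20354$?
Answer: $642360014$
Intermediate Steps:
$S{\left(X,v \right)} = 8$ ($S{\left(X,v \right)} = 2 + \frac{1}{\frac{1}{6}} = 2 + 6 = 8$)
$\left(y + S{\left(W,-110 \right)}\right) \left(17824 + 13723\right) = \left(20354 + 8\right) \left(17824 + 13723\right) = 20362 \cdot 31547 = 642360014$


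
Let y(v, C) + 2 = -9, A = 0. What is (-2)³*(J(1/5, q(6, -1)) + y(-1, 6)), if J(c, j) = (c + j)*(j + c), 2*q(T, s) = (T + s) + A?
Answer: 742/25 ≈ 29.680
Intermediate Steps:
y(v, C) = -11 (y(v, C) = -2 - 9 = -11)
q(T, s) = T/2 + s/2 (q(T, s) = ((T + s) + 0)/2 = (T + s)/2 = T/2 + s/2)
J(c, j) = (c + j)² (J(c, j) = (c + j)*(c + j) = (c + j)²)
(-2)³*(J(1/5, q(6, -1)) + y(-1, 6)) = (-2)³*((1/5 + ((½)*6 + (½)*(-1)))² - 11) = -8*((⅕ + (3 - ½))² - 11) = -8*((⅕ + 5/2)² - 11) = -8*((27/10)² - 11) = -8*(729/100 - 11) = -8*(-371/100) = 742/25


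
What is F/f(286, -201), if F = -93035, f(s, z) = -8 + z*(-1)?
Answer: -93035/193 ≈ -482.05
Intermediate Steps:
f(s, z) = -8 - z
F/f(286, -201) = -93035/(-8 - 1*(-201)) = -93035/(-8 + 201) = -93035/193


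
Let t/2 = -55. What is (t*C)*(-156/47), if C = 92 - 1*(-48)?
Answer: 2402400/47 ≈ 51115.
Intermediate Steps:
t = -110 (t = 2*(-55) = -110)
C = 140 (C = 92 + 48 = 140)
(t*C)*(-156/47) = (-110*140)*(-156/47) = -(-2402400)/47 = -15400*(-156/47) = 2402400/47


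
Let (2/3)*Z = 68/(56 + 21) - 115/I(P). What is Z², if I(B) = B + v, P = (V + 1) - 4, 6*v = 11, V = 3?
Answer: 51022449/5929 ≈ 8605.6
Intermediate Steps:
v = 11/6 (v = (⅙)*11 = 11/6 ≈ 1.8333)
P = 0 (P = (3 + 1) - 4 = 4 - 4 = 0)
I(B) = 11/6 + B (I(B) = B + 11/6 = 11/6 + B)
Z = -7143/77 (Z = 3*(68/(56 + 21) - 115/(11/6 + 0))/2 = 3*(68/77 - 115/11/6)/2 = 3*(68*(1/77) - 115*6/11)/2 = 3*(68/77 - 690/11)/2 = (3/2)*(-4762/77) = -7143/77 ≈ -92.766)
Z² = (-7143/77)² = 51022449/5929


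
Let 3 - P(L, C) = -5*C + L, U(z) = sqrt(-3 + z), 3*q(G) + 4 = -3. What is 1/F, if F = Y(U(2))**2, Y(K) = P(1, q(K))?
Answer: 9/841 ≈ 0.010702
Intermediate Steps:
q(G) = -7/3 (q(G) = -4/3 + (1/3)*(-3) = -4/3 - 1 = -7/3)
P(L, C) = 3 - L + 5*C (P(L, C) = 3 - (-5*C + L) = 3 - (L - 5*C) = 3 + (-L + 5*C) = 3 - L + 5*C)
Y(K) = -29/3 (Y(K) = 3 - 1*1 + 5*(-7/3) = 3 - 1 - 35/3 = -29/3)
F = 841/9 (F = (-29/3)**2 = 841/9 ≈ 93.444)
1/F = 1/(841/9) = 9/841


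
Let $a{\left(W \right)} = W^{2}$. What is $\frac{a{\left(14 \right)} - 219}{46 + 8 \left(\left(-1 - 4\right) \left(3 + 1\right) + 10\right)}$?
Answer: $\frac{23}{34} \approx 0.67647$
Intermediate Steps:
$\frac{a{\left(14 \right)} - 219}{46 + 8 \left(\left(-1 - 4\right) \left(3 + 1\right) + 10\right)} = \frac{14^{2} - 219}{46 + 8 \left(\left(-1 - 4\right) \left(3 + 1\right) + 10\right)} = \frac{196 - 219}{46 + 8 \left(\left(-5\right) 4 + 10\right)} = - \frac{23}{46 + 8 \left(-20 + 10\right)} = - \frac{23}{46 + 8 \left(-10\right)} = - \frac{23}{46 - 80} = - \frac{23}{-34} = \left(-23\right) \left(- \frac{1}{34}\right) = \frac{23}{34}$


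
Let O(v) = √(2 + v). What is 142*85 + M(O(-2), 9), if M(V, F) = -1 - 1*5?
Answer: 12064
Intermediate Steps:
M(V, F) = -6 (M(V, F) = -1 - 5 = -6)
142*85 + M(O(-2), 9) = 142*85 - 6 = 12070 - 6 = 12064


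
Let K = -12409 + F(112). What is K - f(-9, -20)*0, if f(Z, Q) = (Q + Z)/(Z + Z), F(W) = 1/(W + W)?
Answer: -2779615/224 ≈ -12409.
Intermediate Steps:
F(W) = 1/(2*W)
f(Z, Q) = (Q + Z)/(2*Z) (f(Z, Q) = (Q + Z)/((2*Z)) = (Q + Z)*(1/(2*Z)) = (Q + Z)/(2*Z))
K = -2779615/224 (K = -12409 + (1/2)/112 = -12409 + (1/2)*(1/112) = -12409 + 1/224 = -2779615/224 ≈ -12409.)
K - f(-9, -20)*0 = -2779615/224 - (1/2)*(-20 - 9)/(-9)*0 = -2779615/224 - (1/2)*(-1/9)*(-29)*0 = -2779615/224 - 29*0/18 = -2779615/224 - 1*0 = -2779615/224 + 0 = -2779615/224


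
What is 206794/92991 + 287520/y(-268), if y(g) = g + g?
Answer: -3328241342/6230397 ≈ -534.19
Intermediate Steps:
y(g) = 2*g
206794/92991 + 287520/y(-268) = 206794/92991 + 287520/((2*(-268))) = 206794*(1/92991) + 287520/(-536) = 206794/92991 + 287520*(-1/536) = 206794/92991 - 35940/67 = -3328241342/6230397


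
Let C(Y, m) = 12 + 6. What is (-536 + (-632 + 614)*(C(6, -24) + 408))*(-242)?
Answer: 1985368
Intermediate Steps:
C(Y, m) = 18
(-536 + (-632 + 614)*(C(6, -24) + 408))*(-242) = (-536 + (-632 + 614)*(18 + 408))*(-242) = (-536 - 18*426)*(-242) = (-536 - 7668)*(-242) = -8204*(-242) = 1985368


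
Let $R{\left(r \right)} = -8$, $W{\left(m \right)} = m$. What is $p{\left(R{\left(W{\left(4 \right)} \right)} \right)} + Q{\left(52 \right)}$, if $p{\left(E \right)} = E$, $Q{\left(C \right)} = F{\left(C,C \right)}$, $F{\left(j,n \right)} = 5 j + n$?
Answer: $304$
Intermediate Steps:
$F{\left(j,n \right)} = n + 5 j$
$Q{\left(C \right)} = 6 C$ ($Q{\left(C \right)} = C + 5 C = 6 C$)
$p{\left(R{\left(W{\left(4 \right)} \right)} \right)} + Q{\left(52 \right)} = -8 + 6 \cdot 52 = -8 + 312 = 304$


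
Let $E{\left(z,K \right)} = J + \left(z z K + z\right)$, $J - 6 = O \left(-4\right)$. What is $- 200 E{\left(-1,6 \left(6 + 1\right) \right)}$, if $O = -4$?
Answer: $-12600$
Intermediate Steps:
$J = 22$ ($J = 6 - -16 = 6 + 16 = 22$)
$E{\left(z,K \right)} = 22 + z + K z^{2}$ ($E{\left(z,K \right)} = 22 + \left(z z K + z\right) = 22 + \left(z^{2} K + z\right) = 22 + \left(K z^{2} + z\right) = 22 + \left(z + K z^{2}\right) = 22 + z + K z^{2}$)
$- 200 E{\left(-1,6 \left(6 + 1\right) \right)} = - 200 \left(22 - 1 + 6 \left(6 + 1\right) \left(-1\right)^{2}\right) = - 200 \left(22 - 1 + 6 \cdot 7 \cdot 1\right) = - 200 \left(22 - 1 + 42 \cdot 1\right) = - 200 \left(22 - 1 + 42\right) = \left(-200\right) 63 = -12600$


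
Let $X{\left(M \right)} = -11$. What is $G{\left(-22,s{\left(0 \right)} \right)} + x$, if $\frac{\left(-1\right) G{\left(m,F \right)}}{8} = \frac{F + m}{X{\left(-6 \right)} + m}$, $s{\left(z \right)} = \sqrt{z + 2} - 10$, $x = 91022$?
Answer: $\frac{3003470}{33} + \frac{8 \sqrt{2}}{33} \approx 91015.0$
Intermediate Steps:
$s{\left(z \right)} = -10 + \sqrt{2 + z}$ ($s{\left(z \right)} = \sqrt{2 + z} - 10 = -10 + \sqrt{2 + z}$)
$G{\left(m,F \right)} = - \frac{8 \left(F + m\right)}{-11 + m}$ ($G{\left(m,F \right)} = - 8 \frac{F + m}{-11 + m} = - \frac{8 \left(F + m\right)}{-11 + m}$)
$G{\left(-22,s{\left(0 \right)} \right)} + x = \frac{8 \left(- (-10 + \sqrt{2 + 0}) - -22\right)}{-11 - 22} + 91022 = \frac{8 \left(- (-10 + \sqrt{2}) + 22\right)}{-33} + 91022 = 8 \left(- \frac{1}{33}\right) \left(\left(10 - \sqrt{2}\right) + 22\right) + 91022 = 8 \left(- \frac{1}{33}\right) \left(32 - \sqrt{2}\right) + 91022 = \left(- \frac{256}{33} + \frac{8 \sqrt{2}}{33}\right) + 91022 = \frac{3003470}{33} + \frac{8 \sqrt{2}}{33}$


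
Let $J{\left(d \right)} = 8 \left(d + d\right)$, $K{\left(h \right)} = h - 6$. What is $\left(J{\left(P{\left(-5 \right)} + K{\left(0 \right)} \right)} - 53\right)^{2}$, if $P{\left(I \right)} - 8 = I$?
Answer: $10201$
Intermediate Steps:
$P{\left(I \right)} = 8 + I$
$K{\left(h \right)} = -6 + h$ ($K{\left(h \right)} = h - 6 = -6 + h$)
$J{\left(d \right)} = 16 d$ ($J{\left(d \right)} = 8 \cdot 2 d = 16 d$)
$\left(J{\left(P{\left(-5 \right)} + K{\left(0 \right)} \right)} - 53\right)^{2} = \left(16 \left(\left(8 - 5\right) + \left(-6 + 0\right)\right) - 53\right)^{2} = \left(16 \left(3 - 6\right) - 53\right)^{2} = \left(16 \left(-3\right) - 53\right)^{2} = \left(-48 - 53\right)^{2} = \left(-101\right)^{2} = 10201$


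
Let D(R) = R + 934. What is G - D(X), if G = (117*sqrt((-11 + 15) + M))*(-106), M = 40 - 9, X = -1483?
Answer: 549 - 12402*sqrt(35) ≈ -72822.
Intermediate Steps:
M = 31
D(R) = 934 + R
G = -12402*sqrt(35) (G = (117*sqrt((-11 + 15) + 31))*(-106) = (117*sqrt(4 + 31))*(-106) = (117*sqrt(35))*(-106) = -12402*sqrt(35) ≈ -73371.)
G - D(X) = -12402*sqrt(35) - (934 - 1483) = -12402*sqrt(35) - 1*(-549) = -12402*sqrt(35) + 549 = 549 - 12402*sqrt(35)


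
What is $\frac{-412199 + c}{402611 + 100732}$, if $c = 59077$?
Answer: $- \frac{353122}{503343} \approx -0.70155$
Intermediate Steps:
$\frac{-412199 + c}{402611 + 100732} = \frac{-412199 + 59077}{402611 + 100732} = - \frac{353122}{503343}$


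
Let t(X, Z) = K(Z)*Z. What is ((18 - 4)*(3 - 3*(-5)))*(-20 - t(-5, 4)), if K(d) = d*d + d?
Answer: -25200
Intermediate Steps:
K(d) = d + d² (K(d) = d² + d = d + d²)
t(X, Z) = Z²*(1 + Z) (t(X, Z) = (Z*(1 + Z))*Z = Z²*(1 + Z))
((18 - 4)*(3 - 3*(-5)))*(-20 - t(-5, 4)) = ((18 - 4)*(3 - 3*(-5)))*(-20 - 4²*(1 + 4)) = (14*(3 + 15))*(-20 - 16*5) = (14*18)*(-20 - 1*80) = 252*(-20 - 80) = 252*(-100) = -25200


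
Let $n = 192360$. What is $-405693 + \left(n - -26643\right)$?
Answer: $-186690$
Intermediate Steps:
$-405693 + \left(n - -26643\right) = -405693 + \left(192360 - -26643\right) = -405693 + \left(192360 + 26643\right) = -405693 + 219003 = -186690$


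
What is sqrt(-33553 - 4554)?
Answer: I*sqrt(38107) ≈ 195.21*I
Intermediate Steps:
sqrt(-33553 - 4554) = sqrt(-38107) = I*sqrt(38107)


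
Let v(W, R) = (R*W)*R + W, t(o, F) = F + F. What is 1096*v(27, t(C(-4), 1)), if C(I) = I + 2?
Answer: 147960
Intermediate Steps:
C(I) = 2 + I
t(o, F) = 2*F
v(W, R) = W + W*R² (v(W, R) = W*R² + W = W + W*R²)
1096*v(27, t(C(-4), 1)) = 1096*(27*(1 + (2*1)²)) = 1096*(27*(1 + 2²)) = 1096*(27*(1 + 4)) = 1096*(27*5) = 1096*135 = 147960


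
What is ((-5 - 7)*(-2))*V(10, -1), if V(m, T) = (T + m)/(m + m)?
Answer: 54/5 ≈ 10.800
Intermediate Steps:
V(m, T) = (T + m)/(2*m) (V(m, T) = (T + m)/((2*m)) = (T + m)*(1/(2*m)) = (T + m)/(2*m))
((-5 - 7)*(-2))*V(10, -1) = ((-5 - 7)*(-2))*((1/2)*(-1 + 10)/10) = (-12*(-2))*((1/2)*(1/10)*9) = 24*(9/20) = 54/5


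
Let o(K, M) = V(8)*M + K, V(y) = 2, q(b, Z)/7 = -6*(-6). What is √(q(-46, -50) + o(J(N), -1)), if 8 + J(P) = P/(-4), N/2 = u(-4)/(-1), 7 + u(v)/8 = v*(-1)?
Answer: √230 ≈ 15.166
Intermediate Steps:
u(v) = -56 - 8*v (u(v) = -56 + 8*(v*(-1)) = -56 + 8*(-v) = -56 - 8*v)
q(b, Z) = 252 (q(b, Z) = 7*(-6*(-6)) = 7*36 = 252)
N = 48 (N = 2*((-56 - 8*(-4))/(-1)) = 2*((-56 + 32)*(-1)) = 2*(-24*(-1)) = 2*24 = 48)
J(P) = -8 - P/4 (J(P) = -8 + P/(-4) = -8 + P*(-¼) = -8 - P/4)
o(K, M) = K + 2*M (o(K, M) = 2*M + K = K + 2*M)
√(q(-46, -50) + o(J(N), -1)) = √(252 + ((-8 - ¼*48) + 2*(-1))) = √(252 + ((-8 - 12) - 2)) = √(252 + (-20 - 2)) = √(252 - 22) = √230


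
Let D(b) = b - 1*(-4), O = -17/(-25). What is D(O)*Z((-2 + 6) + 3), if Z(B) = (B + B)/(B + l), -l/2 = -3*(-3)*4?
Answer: -126/125 ≈ -1.0080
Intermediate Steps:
l = -72 (l = -2*(-3*(-3))*4 = -18*4 = -2*36 = -72)
Z(B) = 2*B/(-72 + B) (Z(B) = (B + B)/(B - 72) = (2*B)/(-72 + B) = 2*B/(-72 + B))
O = 17/25 (O = -17*(-1/25) = 17/25 ≈ 0.68000)
D(b) = 4 + b (D(b) = b + 4 = 4 + b)
D(O)*Z((-2 + 6) + 3) = (4 + 17/25)*(2*((-2 + 6) + 3)/(-72 + ((-2 + 6) + 3))) = 117*(2*(4 + 3)/(-72 + (4 + 3)))/25 = 117*(2*7/(-72 + 7))/25 = 117*(2*7/(-65))/25 = 117*(2*7*(-1/65))/25 = (117/25)*(-14/65) = -126/125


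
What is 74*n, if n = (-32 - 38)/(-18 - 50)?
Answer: 1295/17 ≈ 76.177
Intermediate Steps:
n = 35/34 (n = -70/(-68) = -70*(-1/68) = 35/34 ≈ 1.0294)
74*n = 74*(35/34) = 1295/17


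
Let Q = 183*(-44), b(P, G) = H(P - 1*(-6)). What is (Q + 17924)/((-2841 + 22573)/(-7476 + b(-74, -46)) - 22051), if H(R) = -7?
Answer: -73872176/165027365 ≈ -0.44764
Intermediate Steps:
b(P, G) = -7
Q = -8052
(Q + 17924)/((-2841 + 22573)/(-7476 + b(-74, -46)) - 22051) = (-8052 + 17924)/((-2841 + 22573)/(-7476 - 7) - 22051) = 9872/(19732/(-7483) - 22051) = 9872/(19732*(-1/7483) - 22051) = 9872/(-19732/7483 - 22051) = 9872/(-165027365/7483) = 9872*(-7483/165027365) = -73872176/165027365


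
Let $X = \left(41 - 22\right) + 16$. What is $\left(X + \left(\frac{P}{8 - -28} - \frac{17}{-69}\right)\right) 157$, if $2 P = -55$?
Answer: $\frac{8965171}{1656} \approx 5413.8$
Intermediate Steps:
$P = - \frac{55}{2}$ ($P = \frac{1}{2} \left(-55\right) = - \frac{55}{2} \approx -27.5$)
$X = 35$ ($X = 19 + 16 = 35$)
$\left(X + \left(\frac{P}{8 - -28} - \frac{17}{-69}\right)\right) 157 = \left(35 - \left(- \frac{17}{69} + \frac{55}{2 \left(8 - -28\right)}\right)\right) 157 = \left(35 - \left(- \frac{17}{69} + \frac{55}{2 \left(8 + 28\right)}\right)\right) 157 = \left(35 + \left(- \frac{55}{2 \cdot 36} + \frac{17}{69}\right)\right) 157 = \left(35 + \left(\left(- \frac{55}{2}\right) \frac{1}{36} + \frac{17}{69}\right)\right) 157 = \left(35 + \left(- \frac{55}{72} + \frac{17}{69}\right)\right) 157 = \left(35 - \frac{857}{1656}\right) 157 = \frac{57103}{1656} \cdot 157 = \frac{8965171}{1656}$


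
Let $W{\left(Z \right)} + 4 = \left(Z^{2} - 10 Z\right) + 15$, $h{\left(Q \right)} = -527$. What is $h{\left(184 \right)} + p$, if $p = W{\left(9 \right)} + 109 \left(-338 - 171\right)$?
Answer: $-56006$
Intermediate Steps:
$W{\left(Z \right)} = 11 + Z^{2} - 10 Z$ ($W{\left(Z \right)} = -4 + \left(\left(Z^{2} - 10 Z\right) + 15\right) = -4 + \left(15 + Z^{2} - 10 Z\right) = 11 + Z^{2} - 10 Z$)
$p = -55479$ ($p = \left(11 + 9^{2} - 90\right) + 109 \left(-338 - 171\right) = \left(11 + 81 - 90\right) + 109 \left(-509\right) = 2 - 55481 = -55479$)
$h{\left(184 \right)} + p = -527 - 55479 = -56006$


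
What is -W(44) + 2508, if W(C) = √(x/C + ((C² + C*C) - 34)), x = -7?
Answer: 2508 - √1857515/22 ≈ 2446.1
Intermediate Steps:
W(C) = √(-34 - 7/C + 2*C²) (W(C) = √(-7/C + ((C² + C*C) - 34)) = √(-7/C + ((C² + C²) - 34)) = √(-7/C + (2*C² - 34)) = √(-7/C + (-34 + 2*C²)) = √(-34 - 7/C + 2*C²))
-W(44) + 2508 = -√(-34 - 7/44 + 2*44²) + 2508 = -√(-34 - 7*1/44 + 2*1936) + 2508 = -√(-34 - 7/44 + 3872) + 2508 = -√(168865/44) + 2508 = -√1857515/22 + 2508 = 2508 - √1857515/22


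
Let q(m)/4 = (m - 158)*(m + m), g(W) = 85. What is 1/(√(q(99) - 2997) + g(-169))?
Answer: 1/670 - 3*I*√221/11390 ≈ 0.0014925 - 0.0039156*I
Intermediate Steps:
q(m) = 8*m*(-158 + m) (q(m) = 4*((m - 158)*(m + m)) = 4*((-158 + m)*(2*m)) = 4*(2*m*(-158 + m)) = 8*m*(-158 + m))
1/(√(q(99) - 2997) + g(-169)) = 1/(√(8*99*(-158 + 99) - 2997) + 85) = 1/(√(8*99*(-59) - 2997) + 85) = 1/(√(-46728 - 2997) + 85) = 1/(√(-49725) + 85) = 1/(15*I*√221 + 85) = 1/(85 + 15*I*√221)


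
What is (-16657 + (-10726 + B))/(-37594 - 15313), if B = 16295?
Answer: 11088/52907 ≈ 0.20958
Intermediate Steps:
(-16657 + (-10726 + B))/(-37594 - 15313) = (-16657 + (-10726 + 16295))/(-37594 - 15313) = (-16657 + 5569)/(-52907) = -11088*(-1/52907) = 11088/52907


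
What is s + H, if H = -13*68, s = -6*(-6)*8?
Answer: -596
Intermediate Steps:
s = 288 (s = 36*8 = 288)
H = -884
s + H = 288 - 884 = -596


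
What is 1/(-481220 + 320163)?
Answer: -1/161057 ≈ -6.2090e-6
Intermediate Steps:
1/(-481220 + 320163) = 1/(-161057) = -1/161057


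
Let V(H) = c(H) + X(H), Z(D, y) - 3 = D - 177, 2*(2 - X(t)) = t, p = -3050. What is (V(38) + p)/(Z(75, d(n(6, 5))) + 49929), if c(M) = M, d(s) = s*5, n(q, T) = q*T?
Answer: -3029/49830 ≈ -0.060787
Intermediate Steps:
n(q, T) = T*q
X(t) = 2 - t/2
d(s) = 5*s
Z(D, y) = -174 + D (Z(D, y) = 3 + (D - 177) = 3 + (-177 + D) = -174 + D)
V(H) = 2 + H/2 (V(H) = H + (2 - H/2) = 2 + H/2)
(V(38) + p)/(Z(75, d(n(6, 5))) + 49929) = ((2 + (½)*38) - 3050)/((-174 + 75) + 49929) = ((2 + 19) - 3050)/(-99 + 49929) = (21 - 3050)/49830 = -3029*1/49830 = -3029/49830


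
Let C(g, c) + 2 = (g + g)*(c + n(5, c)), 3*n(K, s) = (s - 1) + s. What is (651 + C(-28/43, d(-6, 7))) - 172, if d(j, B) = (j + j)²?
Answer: 21269/129 ≈ 164.88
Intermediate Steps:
d(j, B) = 4*j² (d(j, B) = (2*j)² = 4*j²)
n(K, s) = -⅓ + 2*s/3 (n(K, s) = ((s - 1) + s)/3 = ((-1 + s) + s)/3 = (-1 + 2*s)/3 = -⅓ + 2*s/3)
C(g, c) = -2 + 2*g*(-⅓ + 5*c/3) (C(g, c) = -2 + (g + g)*(c + (-⅓ + 2*c/3)) = -2 + (2*g)*(-⅓ + 5*c/3) = -2 + 2*g*(-⅓ + 5*c/3))
(651 + C(-28/43, d(-6, 7))) - 172 = (651 + (-2 - (-56)/(3*43) + 10*(4*(-6)²)*(-28/43)/3)) - 172 = (651 + (-2 - (-56)/(3*43) + 10*(4*36)*(-28*1/43)/3)) - 172 = (651 + (-2 - ⅔*(-28/43) + (10/3)*144*(-28/43))) - 172 = (651 + (-2 + 56/129 - 13440/43)) - 172 = (651 - 40522/129) - 172 = 43457/129 - 172 = 21269/129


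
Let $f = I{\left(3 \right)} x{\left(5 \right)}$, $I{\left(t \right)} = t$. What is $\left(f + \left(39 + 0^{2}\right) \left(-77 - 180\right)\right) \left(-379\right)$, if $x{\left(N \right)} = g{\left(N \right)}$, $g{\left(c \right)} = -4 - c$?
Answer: $3808950$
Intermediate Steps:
$x{\left(N \right)} = -4 - N$
$f = -27$ ($f = 3 \left(-4 - 5\right) = 3 \left(-9\right) = -27$)
$\left(f + \left(39 + 0^{2}\right) \left(-77 - 180\right)\right) \left(-379\right) = \left(-27 + \left(39 + 0^{2}\right) \left(-77 - 180\right)\right) \left(-379\right) = \left(-27 + \left(39 + 0\right) \left(-257\right)\right) \left(-379\right) = \left(-27 + 39 \left(-257\right)\right) \left(-379\right) = \left(-27 - 10023\right) \left(-379\right) = \left(-10050\right) \left(-379\right) = 3808950$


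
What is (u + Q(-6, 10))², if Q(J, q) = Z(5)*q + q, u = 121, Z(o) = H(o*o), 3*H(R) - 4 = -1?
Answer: 19881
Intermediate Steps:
H(R) = 1 (H(R) = 4/3 + (⅓)*(-1) = 4/3 - ⅓ = 1)
Z(o) = 1
Q(J, q) = 2*q (Q(J, q) = 1*q + q = q + q = 2*q)
(u + Q(-6, 10))² = (121 + 2*10)² = (121 + 20)² = 141² = 19881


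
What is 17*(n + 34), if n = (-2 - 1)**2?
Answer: 731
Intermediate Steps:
n = 9 (n = (-3)**2 = 9)
17*(n + 34) = 17*(9 + 34) = 17*43 = 731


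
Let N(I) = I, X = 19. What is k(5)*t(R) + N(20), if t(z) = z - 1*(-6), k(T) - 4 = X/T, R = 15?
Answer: 919/5 ≈ 183.80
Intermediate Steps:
k(T) = 4 + 19/T
t(z) = 6 + z (t(z) = z + 6 = 6 + z)
k(5)*t(R) + N(20) = (4 + 19/5)*(6 + 15) + 20 = (4 + 19*(1/5))*21 + 20 = (4 + 19/5)*21 + 20 = (39/5)*21 + 20 = 819/5 + 20 = 919/5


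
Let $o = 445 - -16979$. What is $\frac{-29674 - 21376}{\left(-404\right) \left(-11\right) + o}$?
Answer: $- \frac{25525}{10934} \approx -2.3345$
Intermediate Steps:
$o = 17424$ ($o = 445 + 16979 = 17424$)
$\frac{-29674 - 21376}{\left(-404\right) \left(-11\right) + o} = \frac{-29674 - 21376}{\left(-404\right) \left(-11\right) + 17424} = - \frac{51050}{4444 + 17424} = - \frac{51050}{21868} = \left(-51050\right) \frac{1}{21868} = - \frac{25525}{10934}$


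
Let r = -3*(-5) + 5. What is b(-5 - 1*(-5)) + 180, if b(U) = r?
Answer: 200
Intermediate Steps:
r = 20 (r = 15 + 5 = 20)
b(U) = 20
b(-5 - 1*(-5)) + 180 = 20 + 180 = 200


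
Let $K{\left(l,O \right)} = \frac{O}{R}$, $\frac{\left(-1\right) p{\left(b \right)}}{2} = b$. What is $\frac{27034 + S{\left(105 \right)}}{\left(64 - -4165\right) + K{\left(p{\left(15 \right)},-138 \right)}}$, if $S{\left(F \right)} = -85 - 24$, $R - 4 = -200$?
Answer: $\frac{2638650}{414511} \approx 6.3657$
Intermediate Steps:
$R = -196$ ($R = 4 - 200 = -196$)
$p{\left(b \right)} = - 2 b$
$S{\left(F \right)} = -109$ ($S{\left(F \right)} = -85 - 24 = -109$)
$K{\left(l,O \right)} = - \frac{O}{196}$ ($K{\left(l,O \right)} = \frac{O}{-196} = O \left(- \frac{1}{196}\right) = - \frac{O}{196}$)
$\frac{27034 + S{\left(105 \right)}}{\left(64 - -4165\right) + K{\left(p{\left(15 \right)},-138 \right)}} = \frac{27034 - 109}{\left(64 - -4165\right) - - \frac{69}{98}} = \frac{26925}{\left(64 + 4165\right) + \frac{69}{98}} = \frac{26925}{4229 + \frac{69}{98}} = \frac{26925}{\frac{414511}{98}} = 26925 \cdot \frac{98}{414511} = \frac{2638650}{414511}$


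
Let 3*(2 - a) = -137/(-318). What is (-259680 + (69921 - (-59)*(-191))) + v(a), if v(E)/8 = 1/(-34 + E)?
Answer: -6164531252/30665 ≈ -2.0103e+5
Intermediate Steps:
a = 1771/954 (a = 2 - (-137)/(3*(-318)) = 2 - (-137)*(-1)/(3*318) = 2 - ⅓*137/318 = 2 - 137/954 = 1771/954 ≈ 1.8564)
v(E) = 8/(-34 + E)
(-259680 + (69921 - (-59)*(-191))) + v(a) = (-259680 + (69921 - (-59)*(-191))) + 8/(-34 + 1771/954) = (-259680 + (69921 - 1*11269)) + 8/(-30665/954) = (-259680 + (69921 - 11269)) + 8*(-954/30665) = (-259680 + 58652) - 7632/30665 = -201028 - 7632/30665 = -6164531252/30665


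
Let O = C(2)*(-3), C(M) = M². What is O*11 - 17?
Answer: -149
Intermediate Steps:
O = -12 (O = 2²*(-3) = 4*(-3) = -12)
O*11 - 17 = -12*11 - 17 = -132 - 17 = -149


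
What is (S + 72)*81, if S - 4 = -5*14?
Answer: 486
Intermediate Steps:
S = -66 (S = 4 - 5*14 = 4 - 70 = -66)
(S + 72)*81 = (-66 + 72)*81 = 6*81 = 486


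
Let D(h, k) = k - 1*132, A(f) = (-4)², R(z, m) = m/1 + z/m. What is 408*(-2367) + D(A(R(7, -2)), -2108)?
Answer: -967976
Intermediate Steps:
R(z, m) = m + z/m (R(z, m) = m*1 + z/m = m + z/m)
A(f) = 16
D(h, k) = -132 + k (D(h, k) = k - 132 = -132 + k)
408*(-2367) + D(A(R(7, -2)), -2108) = 408*(-2367) + (-132 - 2108) = -965736 - 2240 = -967976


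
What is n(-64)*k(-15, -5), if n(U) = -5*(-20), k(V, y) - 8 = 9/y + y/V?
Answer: 1960/3 ≈ 653.33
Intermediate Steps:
k(V, y) = 8 + 9/y + y/V (k(V, y) = 8 + (9/y + y/V) = 8 + 9/y + y/V)
n(U) = 100
n(-64)*k(-15, -5) = 100*(8 + 9/(-5) - 5/(-15)) = 100*(8 + 9*(-⅕) - 5*(-1/15)) = 100*(8 - 9/5 + ⅓) = 100*(98/15) = 1960/3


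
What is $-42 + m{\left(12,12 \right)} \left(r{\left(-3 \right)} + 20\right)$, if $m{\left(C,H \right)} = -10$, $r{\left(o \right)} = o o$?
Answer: $-332$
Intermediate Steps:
$r{\left(o \right)} = o^{2}$
$-42 + m{\left(12,12 \right)} \left(r{\left(-3 \right)} + 20\right) = -42 - 10 \left(\left(-3\right)^{2} + 20\right) = -42 - 10 \left(9 + 20\right) = -42 - 290 = -332$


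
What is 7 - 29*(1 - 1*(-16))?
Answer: -486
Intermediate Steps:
7 - 29*(1 - 1*(-16)) = 7 - 29*(1 + 16) = 7 - 29*17 = 7 - 493 = -486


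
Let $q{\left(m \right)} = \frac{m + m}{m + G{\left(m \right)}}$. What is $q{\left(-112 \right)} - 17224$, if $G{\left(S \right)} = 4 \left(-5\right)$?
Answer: $- \frac{568336}{33} \approx -17222.0$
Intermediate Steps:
$G{\left(S \right)} = -20$
$q{\left(m \right)} = \frac{2 m}{-20 + m}$ ($q{\left(m \right)} = \frac{m + m}{m - 20} = \frac{2 m}{-20 + m}$)
$q{\left(-112 \right)} - 17224 = 2 \left(-112\right) \frac{1}{-20 - 112} - 17224 = 2 \left(-112\right) \frac{1}{-132} - 17224 = 2 \left(-112\right) \left(- \frac{1}{132}\right) - 17224 = \frac{56}{33} - 17224 = - \frac{568336}{33}$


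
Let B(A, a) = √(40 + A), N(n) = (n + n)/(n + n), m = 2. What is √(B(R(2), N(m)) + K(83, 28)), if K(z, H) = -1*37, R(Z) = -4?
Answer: I*√31 ≈ 5.5678*I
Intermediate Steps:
N(n) = 1 (N(n) = (2*n)/((2*n)) = (2*n)*(1/(2*n)) = 1)
K(z, H) = -37
√(B(R(2), N(m)) + K(83, 28)) = √(√(40 - 4) - 37) = √(√36 - 37) = √(6 - 37) = √(-31) = I*√31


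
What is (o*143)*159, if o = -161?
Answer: -3660657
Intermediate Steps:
(o*143)*159 = -161*143*159 = -23023*159 = -3660657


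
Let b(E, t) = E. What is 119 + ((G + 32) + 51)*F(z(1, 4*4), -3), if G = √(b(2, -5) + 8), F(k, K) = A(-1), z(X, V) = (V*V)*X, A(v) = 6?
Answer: 617 + 6*√10 ≈ 635.97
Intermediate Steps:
z(X, V) = X*V² (z(X, V) = V²*X = X*V²)
F(k, K) = 6
G = √10 (G = √(2 + 8) = √10 ≈ 3.1623)
119 + ((G + 32) + 51)*F(z(1, 4*4), -3) = 119 + ((√10 + 32) + 51)*6 = 119 + ((32 + √10) + 51)*6 = 119 + (83 + √10)*6 = 119 + (498 + 6*√10) = 617 + 6*√10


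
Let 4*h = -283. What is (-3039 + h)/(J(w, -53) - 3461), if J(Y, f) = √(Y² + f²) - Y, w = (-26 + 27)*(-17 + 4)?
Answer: 5361209/5942863 + 12439*√2978/47542904 ≈ 0.91640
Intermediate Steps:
h = -283/4 (h = (¼)*(-283) = -283/4 ≈ -70.750)
w = -13 (w = 1*(-13) = -13)
(-3039 + h)/(J(w, -53) - 3461) = (-3039 - 283/4)/((√((-13)² + (-53)²) - 1*(-13)) - 3461) = -12439/(4*((√(169 + 2809) + 13) - 3461)) = -12439/(4*((√2978 + 13) - 3461)) = -12439/(4*((13 + √2978) - 3461)) = -12439/(4*(-3448 + √2978))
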